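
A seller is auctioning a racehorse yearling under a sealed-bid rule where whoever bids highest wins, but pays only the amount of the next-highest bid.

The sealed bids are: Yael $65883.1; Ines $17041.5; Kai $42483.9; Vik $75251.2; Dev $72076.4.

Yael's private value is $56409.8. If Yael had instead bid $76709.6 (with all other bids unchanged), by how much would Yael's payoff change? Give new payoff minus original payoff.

−$18841.4

The highest bid among the other bidders is $75251.2; Yael's bid doesn't change that.
Original bid $65883.1: Yael is not highest (top rival bid is $75251.2); payoff $0.
Alternative bid $76709.6: Yael is highest, pays the top rival bid $75251.2; payoff $56409.8 − $75251.2 = −$18841.4.
Change in payoff = −$18841.4 − ($0) = −$18841.4.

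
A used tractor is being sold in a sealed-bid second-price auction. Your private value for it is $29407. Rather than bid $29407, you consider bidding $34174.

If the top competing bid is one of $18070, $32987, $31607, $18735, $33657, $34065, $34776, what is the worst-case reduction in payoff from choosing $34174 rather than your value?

$4658

$18070: same outcome either way → loss $0.
$32987: truthful gives $0, deviation gives −$3580 → loss $3580.
$31607: truthful gives $0, deviation gives −$2200 → loss $2200.
$18735: same outcome either way → loss $0.
$33657: truthful gives $0, deviation gives −$4250 → loss $4250.
$34065: truthful gives $0, deviation gives −$4658 → loss $4658.
$34776: same outcome either way → loss $0.
Maximum loss: $4658.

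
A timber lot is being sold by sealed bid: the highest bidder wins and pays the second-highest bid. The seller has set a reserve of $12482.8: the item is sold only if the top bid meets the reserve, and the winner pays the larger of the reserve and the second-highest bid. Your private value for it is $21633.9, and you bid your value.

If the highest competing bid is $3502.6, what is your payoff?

Your bid $21633.9 is the highest and exceeds the reserve.
Price = max(second-highest bid, reserve) = max($3502.6, $12482.8) = $12482.8.
Payoff = $21633.9 − $12482.8 = $9151.1.

$9151.1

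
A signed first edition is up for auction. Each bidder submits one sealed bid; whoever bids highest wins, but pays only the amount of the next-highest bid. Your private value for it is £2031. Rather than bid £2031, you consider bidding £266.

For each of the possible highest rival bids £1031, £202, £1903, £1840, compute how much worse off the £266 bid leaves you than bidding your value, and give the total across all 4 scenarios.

The deviation costs you only when the competing bid falls strictly between £266 and £2031; elsewhere both bids give the same outcome.
£1031: truthful payoff £1000, deviation payoff £0 → loss £1000.
£202: outcomes coincide → loss £0.
£1903: truthful payoff £128, deviation payoff £0 → loss £128.
£1840: truthful payoff £191, deviation payoff £0 → loss £191.
Total loss = £1000 + £128 + £191 = £1319.
In a second-price auction your bid sets only whether you win, not what you pay, so bidding your true value is weakly dominant.

£1319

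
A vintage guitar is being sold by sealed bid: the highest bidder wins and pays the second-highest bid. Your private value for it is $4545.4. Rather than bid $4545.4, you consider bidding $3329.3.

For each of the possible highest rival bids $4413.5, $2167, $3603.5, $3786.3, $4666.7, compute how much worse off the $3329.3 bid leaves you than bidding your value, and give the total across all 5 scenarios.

$1832.9

The deviation costs you only when the competing bid falls strictly between $3329.3 and $4545.4; elsewhere both bids give the same outcome.
$4413.5: truthful payoff $131.9, deviation payoff $0 → loss $131.9.
$2167: outcomes coincide → loss $0.
$3603.5: truthful payoff $941.9, deviation payoff $0 → loss $941.9.
$3786.3: truthful payoff $759.1, deviation payoff $0 → loss $759.1.
$4666.7: outcomes coincide → loss $0.
Total loss = $131.9 + $941.9 + $759.1 = $1832.9.
In a second-price auction your bid sets only whether you win, not what you pay, so bidding your true value is weakly dominant.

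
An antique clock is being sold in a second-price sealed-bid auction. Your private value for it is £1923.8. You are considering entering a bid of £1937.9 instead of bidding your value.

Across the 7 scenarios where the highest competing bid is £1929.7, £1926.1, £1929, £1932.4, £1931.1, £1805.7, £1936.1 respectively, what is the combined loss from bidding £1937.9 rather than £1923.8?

The deviation costs you only when the competing bid falls strictly between £1923.8 and £1937.9; elsewhere both bids give the same outcome.
£1929.7: truthful payoff £0, deviation payoff −£5.9 → loss £5.9.
£1926.1: truthful payoff £0, deviation payoff −£2.3 → loss £2.3.
£1929: truthful payoff £0, deviation payoff −£5.2 → loss £5.2.
£1932.4: truthful payoff £0, deviation payoff −£8.6 → loss £8.6.
£1931.1: truthful payoff £0, deviation payoff −£7.3 → loss £7.3.
£1805.7: outcomes coincide → loss £0.
£1936.1: truthful payoff £0, deviation payoff −£12.3 → loss £12.3.
Total loss = £5.9 + £2.3 + £5.2 + £8.6 + £7.3 + £12.3 = £41.6.

£41.6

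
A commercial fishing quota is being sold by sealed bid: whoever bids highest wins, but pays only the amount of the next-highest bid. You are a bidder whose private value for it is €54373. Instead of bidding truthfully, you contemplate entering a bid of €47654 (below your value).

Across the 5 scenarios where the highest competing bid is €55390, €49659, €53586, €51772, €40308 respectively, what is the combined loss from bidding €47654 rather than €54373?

€8102

The deviation costs you only when the competing bid falls strictly between €47654 and €54373; elsewhere both bids give the same outcome.
€55390: outcomes coincide → loss €0.
€49659: truthful payoff €4714, deviation payoff €0 → loss €4714.
€53586: truthful payoff €787, deviation payoff €0 → loss €787.
€51772: truthful payoff €2601, deviation payoff €0 → loss €2601.
€40308: outcomes coincide → loss €0.
Total loss = €4714 + €787 + €2601 = €8102.
Because the price is fixed by the runner-up's bid, deviating from your value can only change a good outcome into a bad one — never the reverse.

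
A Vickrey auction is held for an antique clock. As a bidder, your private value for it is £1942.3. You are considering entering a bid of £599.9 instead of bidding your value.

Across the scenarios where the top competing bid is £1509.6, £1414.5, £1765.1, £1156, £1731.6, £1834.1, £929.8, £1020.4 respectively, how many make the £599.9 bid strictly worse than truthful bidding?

8

The deviation hurts exactly when the highest competing bid lies strictly between £599.9 and £1942.3 — underbidding then forfeits a profitable win.
£1509.6: inside the interval → strictly worse (loss £432.7).
£1414.5: inside the interval → strictly worse (loss £527.8).
£1765.1: inside the interval → strictly worse (loss £177.2).
£1156: inside the interval → strictly worse (loss £786.3).
£1731.6: inside the interval → strictly worse (loss £210.7).
£1834.1: inside the interval → strictly worse (loss £108.2).
£929.8: inside the interval → strictly worse (loss £1012.5).
£1020.4: inside the interval → strictly worse (loss £921.9).
Count: 8.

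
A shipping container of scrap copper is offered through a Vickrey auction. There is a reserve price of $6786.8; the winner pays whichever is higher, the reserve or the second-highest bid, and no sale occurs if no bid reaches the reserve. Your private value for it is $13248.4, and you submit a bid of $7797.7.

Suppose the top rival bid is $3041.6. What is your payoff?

Your bid $7797.7 is the highest and exceeds the reserve.
Price = max(second-highest bid, reserve) = max($3041.6, $6786.8) = $6786.8.
Payoff = $13248.4 − $6786.8 = $6461.6.

$6461.6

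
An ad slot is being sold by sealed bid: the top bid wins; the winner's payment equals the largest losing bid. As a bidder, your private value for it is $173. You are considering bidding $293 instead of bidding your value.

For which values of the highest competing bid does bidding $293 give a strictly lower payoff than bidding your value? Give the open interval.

If the competing bid is below $173, both bids win at the same price — no difference.
If it is above $293, both bids lose — no difference.
If it lies strictly between $173 and $293, bidding your value loses (payoff 0) while bidding $293 wins at a price above your value (payoff negative).
So the deviation strictly hurts on the open interval ($173, $293).

($173, $293)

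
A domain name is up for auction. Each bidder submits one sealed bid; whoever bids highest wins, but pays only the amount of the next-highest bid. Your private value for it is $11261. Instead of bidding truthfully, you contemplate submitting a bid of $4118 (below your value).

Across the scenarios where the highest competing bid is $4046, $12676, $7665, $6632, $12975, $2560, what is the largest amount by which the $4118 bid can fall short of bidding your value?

$4629

$4046: same outcome either way → loss $0.
$12676: same outcome either way → loss $0.
$7665: truthful gives $3596, deviation gives $0 → loss $3596.
$6632: truthful gives $4629, deviation gives $0 → loss $4629.
$12975: same outcome either way → loss $0.
$2560: same outcome either way → loss $0.
Maximum loss: $4629.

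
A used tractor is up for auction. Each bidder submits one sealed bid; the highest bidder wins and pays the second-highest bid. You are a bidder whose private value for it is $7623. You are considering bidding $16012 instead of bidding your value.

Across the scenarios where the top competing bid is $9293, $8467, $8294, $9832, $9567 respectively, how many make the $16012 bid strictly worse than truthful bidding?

The deviation hurts exactly when the highest competing bid lies strictly between $7623 and $16012 — overbidding then wins at a price above your value.
$9293: inside the interval → strictly worse (loss $1670).
$8467: inside the interval → strictly worse (loss $844).
$8294: inside the interval → strictly worse (loss $671).
$9832: inside the interval → strictly worse (loss $2209).
$9567: inside the interval → strictly worse (loss $1944).
Count: 5.

5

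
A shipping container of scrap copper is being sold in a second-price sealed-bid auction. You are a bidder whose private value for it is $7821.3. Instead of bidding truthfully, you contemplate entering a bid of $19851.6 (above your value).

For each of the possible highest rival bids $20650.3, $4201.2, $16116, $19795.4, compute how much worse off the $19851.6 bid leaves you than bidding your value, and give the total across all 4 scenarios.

$20268.8

The deviation costs you only when the competing bid falls strictly between $7821.3 and $19851.6; elsewhere both bids give the same outcome.
$20650.3: outcomes coincide → loss $0.
$4201.2: outcomes coincide → loss $0.
$16116: truthful payoff $0, deviation payoff −$8294.7 → loss $8294.7.
$19795.4: truthful payoff $0, deviation payoff −$11974.1 → loss $11974.1.
Total loss = $8294.7 + $11974.1 = $20268.8.
Truthful bidding weakly dominates here: raising your bid can only win items priced above your value, and lowering it can only forfeit items priced below.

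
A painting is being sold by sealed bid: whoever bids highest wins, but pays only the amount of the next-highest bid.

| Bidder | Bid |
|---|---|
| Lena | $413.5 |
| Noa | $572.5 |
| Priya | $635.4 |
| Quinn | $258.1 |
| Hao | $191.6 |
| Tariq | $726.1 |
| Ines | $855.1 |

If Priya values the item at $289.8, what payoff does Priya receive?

$0

Highest bid: Ines at $855.1, so Ines wins.
Second-highest bid: Tariq at $726.1 — that is the price the winner pays.
Priya did not win, so Priya pays nothing and receives nothing: payoff $0.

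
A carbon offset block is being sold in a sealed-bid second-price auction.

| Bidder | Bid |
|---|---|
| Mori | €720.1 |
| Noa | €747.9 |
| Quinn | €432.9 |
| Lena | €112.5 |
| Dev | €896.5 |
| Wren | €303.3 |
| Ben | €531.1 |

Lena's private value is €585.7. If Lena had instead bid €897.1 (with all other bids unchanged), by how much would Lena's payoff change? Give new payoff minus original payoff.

−€310.8

The highest bid among the other bidders is €896.5; Lena's bid doesn't change that.
Original bid €112.5: Lena is not highest (top rival bid is €896.5); payoff €0.
Alternative bid €897.1: Lena is highest, pays the top rival bid €896.5; payoff €585.7 − €896.5 = −€310.8.
Change in payoff = −€310.8 − (€0) = −€310.8.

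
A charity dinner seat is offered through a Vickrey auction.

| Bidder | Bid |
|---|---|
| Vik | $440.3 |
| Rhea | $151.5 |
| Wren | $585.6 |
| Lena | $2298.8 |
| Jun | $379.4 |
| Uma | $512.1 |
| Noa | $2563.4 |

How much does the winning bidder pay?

Highest bid: Noa at $2563.4, so Noa wins.
Second-highest bid: Lena at $2298.8 — that is the price the winner pays.

$2298.8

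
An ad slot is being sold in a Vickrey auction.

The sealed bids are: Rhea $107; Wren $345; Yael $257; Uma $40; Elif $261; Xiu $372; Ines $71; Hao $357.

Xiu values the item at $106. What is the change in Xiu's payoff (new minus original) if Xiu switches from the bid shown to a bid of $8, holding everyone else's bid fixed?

$251

The highest bid among the other bidders is $357; Xiu's bid doesn't change that.
Original bid $372: Xiu is highest, pays the top rival bid $357; payoff $106 − $357 = −$251.
Alternative bid $8: Xiu is not highest (top rival bid is $357); payoff $0.
Change in payoff = $0 − (−$251) = $251.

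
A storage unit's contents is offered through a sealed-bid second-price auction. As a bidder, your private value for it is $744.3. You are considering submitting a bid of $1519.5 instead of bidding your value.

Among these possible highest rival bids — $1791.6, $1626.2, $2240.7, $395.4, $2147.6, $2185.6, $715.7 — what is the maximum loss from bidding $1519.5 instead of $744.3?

$0

$1791.6: same outcome either way → loss $0.
$1626.2: same outcome either way → loss $0.
$2240.7: same outcome either way → loss $0.
$395.4: same outcome either way → loss $0.
$2147.6: same outcome either way → loss $0.
$2185.6: same outcome either way → loss $0.
$715.7: same outcome either way → loss $0.
Maximum loss: $0.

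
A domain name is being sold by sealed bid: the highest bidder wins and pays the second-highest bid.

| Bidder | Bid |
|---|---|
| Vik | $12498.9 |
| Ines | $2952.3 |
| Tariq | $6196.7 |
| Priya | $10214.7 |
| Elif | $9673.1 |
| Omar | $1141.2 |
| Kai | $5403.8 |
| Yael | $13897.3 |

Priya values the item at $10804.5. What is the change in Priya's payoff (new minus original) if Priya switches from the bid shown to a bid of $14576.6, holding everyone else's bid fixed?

The highest bid among the other bidders is $13897.3; Priya's bid doesn't change that.
Original bid $10214.7: Priya is not highest (top rival bid is $13897.3); payoff $0.
Alternative bid $14576.6: Priya is highest, pays the top rival bid $13897.3; payoff $10804.5 − $13897.3 = −$3092.8.
Change in payoff = −$3092.8 − ($0) = −$3092.8.

−$3092.8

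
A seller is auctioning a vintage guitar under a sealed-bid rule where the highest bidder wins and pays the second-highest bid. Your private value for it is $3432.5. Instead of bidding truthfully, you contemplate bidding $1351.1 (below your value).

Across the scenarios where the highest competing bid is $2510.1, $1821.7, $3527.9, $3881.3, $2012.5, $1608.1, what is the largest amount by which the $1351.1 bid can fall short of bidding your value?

$1824.4

$2510.1: truthful gives $922.4, deviation gives $0 → loss $922.4.
$1821.7: truthful gives $1610.8, deviation gives $0 → loss $1610.8.
$3527.9: same outcome either way → loss $0.
$3881.3: same outcome either way → loss $0.
$2012.5: truthful gives $1420, deviation gives $0 → loss $1420.
$1608.1: truthful gives $1824.4, deviation gives $0 → loss $1824.4.
Maximum loss: $1824.4.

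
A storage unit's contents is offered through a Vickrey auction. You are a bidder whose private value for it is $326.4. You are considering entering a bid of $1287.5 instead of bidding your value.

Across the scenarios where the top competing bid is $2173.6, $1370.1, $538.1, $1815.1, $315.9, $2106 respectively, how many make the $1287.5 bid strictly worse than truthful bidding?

1

The deviation hurts exactly when the highest competing bid lies strictly between $326.4 and $1287.5 — overbidding then wins at a price above your value.
$2173.6: above both → same outcome either way.
$1370.1: above both → same outcome either way.
$538.1: inside the interval → strictly worse (loss $211.7).
$1815.1: above both → same outcome either way.
$315.9: below both → same outcome either way.
$2106: above both → same outcome either way.
Count: 1.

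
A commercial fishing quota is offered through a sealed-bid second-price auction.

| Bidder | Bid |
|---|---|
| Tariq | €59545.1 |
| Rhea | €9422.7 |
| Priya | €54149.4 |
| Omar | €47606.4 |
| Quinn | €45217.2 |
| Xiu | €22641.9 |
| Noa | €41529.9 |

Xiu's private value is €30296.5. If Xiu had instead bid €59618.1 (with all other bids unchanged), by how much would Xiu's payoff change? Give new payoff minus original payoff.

The highest bid among the other bidders is €59545.1; Xiu's bid doesn't change that.
Original bid €22641.9: Xiu is not highest (top rival bid is €59545.1); payoff €0.
Alternative bid €59618.1: Xiu is highest, pays the top rival bid €59545.1; payoff €30296.5 − €59545.1 = −€29248.6.
Change in payoff = −€29248.6 − (€0) = −€29248.6.

−€29248.6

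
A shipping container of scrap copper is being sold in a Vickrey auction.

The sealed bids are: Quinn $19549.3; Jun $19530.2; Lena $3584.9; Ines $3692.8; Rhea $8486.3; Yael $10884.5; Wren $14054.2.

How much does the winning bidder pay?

$19530.2

Highest bid: Quinn at $19549.3, so Quinn wins.
Second-highest bid: Jun at $19530.2 — that is the price the winner pays.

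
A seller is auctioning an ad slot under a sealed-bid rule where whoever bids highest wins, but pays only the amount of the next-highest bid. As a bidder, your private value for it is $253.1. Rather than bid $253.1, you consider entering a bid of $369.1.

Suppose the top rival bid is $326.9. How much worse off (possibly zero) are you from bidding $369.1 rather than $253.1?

$73.8

Bidding your value $253.1: you lose (since $253.1 < $326.9). Payoff $0.
Bidding $369.1: you win and pay $326.9. Payoff $253.1 − $326.9 = −$73.8.
The competing bid $326.9 lies between your value and your inflated bid, so overbidding wins an item priced above your value.
Loss from deviating = $0 − (−$73.8) = $73.8.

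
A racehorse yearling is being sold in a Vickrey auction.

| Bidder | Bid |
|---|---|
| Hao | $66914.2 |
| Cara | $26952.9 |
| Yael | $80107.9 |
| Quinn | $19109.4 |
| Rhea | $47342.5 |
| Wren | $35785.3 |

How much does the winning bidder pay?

$66914.2

Highest bid: Yael at $80107.9, so Yael wins.
Second-highest bid: Hao at $66914.2 — that is the price the winner pays.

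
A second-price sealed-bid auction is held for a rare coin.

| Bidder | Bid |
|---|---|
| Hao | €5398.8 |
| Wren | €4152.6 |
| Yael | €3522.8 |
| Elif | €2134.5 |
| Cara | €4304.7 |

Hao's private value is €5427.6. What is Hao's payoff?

Highest bid: Hao at €5398.8, so Hao wins.
Second-highest bid: Cara at €4304.7 — that is the price the winner pays.
Hao's payoff = value − price = €5427.6 − €4304.7 = €1122.9.

€1122.9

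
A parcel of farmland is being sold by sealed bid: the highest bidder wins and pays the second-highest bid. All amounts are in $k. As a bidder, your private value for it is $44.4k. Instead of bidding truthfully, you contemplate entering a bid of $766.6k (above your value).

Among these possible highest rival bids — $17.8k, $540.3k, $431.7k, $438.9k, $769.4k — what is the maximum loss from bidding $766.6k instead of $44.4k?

$495.9k

$17.8k: same outcome either way → loss $0k.
$540.3k: truthful gives $0k, deviation gives −$495.9k → loss $495.9k.
$431.7k: truthful gives $0k, deviation gives −$387.3k → loss $387.3k.
$438.9k: truthful gives $0k, deviation gives −$394.5k → loss $394.5k.
$769.4k: same outcome either way → loss $0k.
Maximum loss: $495.9k.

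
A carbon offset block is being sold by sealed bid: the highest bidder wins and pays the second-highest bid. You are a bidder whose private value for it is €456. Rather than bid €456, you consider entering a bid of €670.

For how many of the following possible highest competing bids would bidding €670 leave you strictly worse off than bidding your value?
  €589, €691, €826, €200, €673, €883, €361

1

The deviation hurts exactly when the highest competing bid lies strictly between €456 and €670 — overbidding then wins at a price above your value.
€589: inside the interval → strictly worse (loss €133).
€691: above both → same outcome either way.
€826: above both → same outcome either way.
€200: below both → same outcome either way.
€673: above both → same outcome either way.
€883: above both → same outcome either way.
€361: below both → same outcome either way.
Count: 1.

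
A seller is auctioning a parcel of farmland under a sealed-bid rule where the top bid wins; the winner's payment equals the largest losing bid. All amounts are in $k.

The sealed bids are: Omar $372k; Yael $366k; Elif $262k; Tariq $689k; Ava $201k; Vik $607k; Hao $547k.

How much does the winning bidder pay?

$607k

Highest bid: Tariq at $689k, so Tariq wins.
Second-highest bid: Vik at $607k — that is the price the winner pays.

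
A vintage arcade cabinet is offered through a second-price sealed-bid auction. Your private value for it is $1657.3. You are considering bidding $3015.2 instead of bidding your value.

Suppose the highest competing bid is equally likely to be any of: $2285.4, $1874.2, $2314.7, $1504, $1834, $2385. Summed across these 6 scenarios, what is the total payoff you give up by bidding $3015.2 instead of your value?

The deviation costs you only when the competing bid falls strictly between $1657.3 and $3015.2; elsewhere both bids give the same outcome.
$2285.4: truthful payoff $0, deviation payoff −$628.1 → loss $628.1.
$1874.2: truthful payoff $0, deviation payoff −$216.9 → loss $216.9.
$2314.7: truthful payoff $0, deviation payoff −$657.4 → loss $657.4.
$1504: outcomes coincide → loss $0.
$1834: truthful payoff $0, deviation payoff −$176.7 → loss $176.7.
$2385: truthful payoff $0, deviation payoff −$727.7 → loss $727.7.
Total loss = $628.1 + $216.9 + $657.4 + $176.7 + $727.7 = $2406.8.
Truthful bidding weakly dominates here: raising your bid can only win items priced above your value, and lowering it can only forfeit items priced below.

$2406.8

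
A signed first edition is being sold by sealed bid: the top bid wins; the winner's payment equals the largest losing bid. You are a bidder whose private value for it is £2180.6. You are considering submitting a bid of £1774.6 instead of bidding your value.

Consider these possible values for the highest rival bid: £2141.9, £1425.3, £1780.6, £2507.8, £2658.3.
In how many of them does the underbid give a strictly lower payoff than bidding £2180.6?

The deviation hurts exactly when the highest competing bid lies strictly between £1774.6 and £2180.6 — underbidding then forfeits a profitable win.
£2141.9: inside the interval → strictly worse (loss £38.7).
£1425.3: below both → same outcome either way.
£1780.6: inside the interval → strictly worse (loss £400).
£2507.8: above both → same outcome either way.
£2658.3: above both → same outcome either way.
Count: 2.

2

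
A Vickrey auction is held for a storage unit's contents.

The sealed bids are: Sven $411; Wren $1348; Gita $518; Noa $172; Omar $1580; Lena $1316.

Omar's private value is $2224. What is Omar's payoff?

Highest bid: Omar at $1580, so Omar wins.
Second-highest bid: Wren at $1348 — that is the price the winner pays.
Omar's payoff = value − price = $2224 − $1348 = $876.

$876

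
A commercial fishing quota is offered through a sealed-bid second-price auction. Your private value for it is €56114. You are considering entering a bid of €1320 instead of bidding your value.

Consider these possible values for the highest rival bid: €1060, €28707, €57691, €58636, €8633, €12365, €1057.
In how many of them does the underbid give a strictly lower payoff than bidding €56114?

3

The deviation hurts exactly when the highest competing bid lies strictly between €1320 and €56114 — underbidding then forfeits a profitable win.
€1060: below both → same outcome either way.
€28707: inside the interval → strictly worse (loss €27407).
€57691: above both → same outcome either way.
€58636: above both → same outcome either way.
€8633: inside the interval → strictly worse (loss €47481).
€12365: inside the interval → strictly worse (loss €43749).
€1057: below both → same outcome either way.
Count: 3.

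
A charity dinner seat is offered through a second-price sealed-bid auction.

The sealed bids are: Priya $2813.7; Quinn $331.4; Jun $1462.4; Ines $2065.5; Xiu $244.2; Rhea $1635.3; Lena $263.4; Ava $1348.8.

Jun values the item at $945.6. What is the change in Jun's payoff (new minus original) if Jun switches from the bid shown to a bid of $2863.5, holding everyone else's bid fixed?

The highest bid among the other bidders is $2813.7; Jun's bid doesn't change that.
Original bid $1462.4: Jun is not highest (top rival bid is $2813.7); payoff $0.
Alternative bid $2863.5: Jun is highest, pays the top rival bid $2813.7; payoff $945.6 − $2813.7 = −$1868.1.
Change in payoff = −$1868.1 − ($0) = −$1868.1.

−$1868.1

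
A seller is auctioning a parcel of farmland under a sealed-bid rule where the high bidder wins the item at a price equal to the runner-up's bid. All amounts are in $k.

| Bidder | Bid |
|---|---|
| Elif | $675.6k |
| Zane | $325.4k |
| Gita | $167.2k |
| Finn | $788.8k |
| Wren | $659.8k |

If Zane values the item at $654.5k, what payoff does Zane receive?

Highest bid: Finn at $788.8k, so Finn wins.
Second-highest bid: Elif at $675.6k — that is the price the winner pays.
Zane did not win, so Zane pays nothing and receives nothing: payoff $0k.

$0k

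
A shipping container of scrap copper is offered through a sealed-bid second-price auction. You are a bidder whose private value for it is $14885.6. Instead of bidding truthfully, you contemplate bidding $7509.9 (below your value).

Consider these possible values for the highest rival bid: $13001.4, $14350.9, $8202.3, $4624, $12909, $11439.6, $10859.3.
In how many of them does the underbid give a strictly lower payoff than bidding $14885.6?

6

The deviation hurts exactly when the highest competing bid lies strictly between $7509.9 and $14885.6 — underbidding then forfeits a profitable win.
$13001.4: inside the interval → strictly worse (loss $1884.2).
$14350.9: inside the interval → strictly worse (loss $534.7).
$8202.3: inside the interval → strictly worse (loss $6683.3).
$4624: below both → same outcome either way.
$12909: inside the interval → strictly worse (loss $1976.6).
$11439.6: inside the interval → strictly worse (loss $3446).
$10859.3: inside the interval → strictly worse (loss $4026.3).
Count: 6.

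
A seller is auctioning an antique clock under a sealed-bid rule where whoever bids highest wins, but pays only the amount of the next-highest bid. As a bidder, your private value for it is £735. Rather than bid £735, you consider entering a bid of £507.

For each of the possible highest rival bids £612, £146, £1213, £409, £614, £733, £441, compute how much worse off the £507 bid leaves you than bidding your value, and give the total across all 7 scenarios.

The deviation costs you only when the competing bid falls strictly between £507 and £735; elsewhere both bids give the same outcome.
£612: truthful payoff £123, deviation payoff £0 → loss £123.
£146: outcomes coincide → loss £0.
£1213: outcomes coincide → loss £0.
£409: outcomes coincide → loss £0.
£614: truthful payoff £121, deviation payoff £0 → loss £121.
£733: truthful payoff £2, deviation payoff £0 → loss £2.
£441: outcomes coincide → loss £0.
Total loss = £123 + £121 + £2 = £246.

£246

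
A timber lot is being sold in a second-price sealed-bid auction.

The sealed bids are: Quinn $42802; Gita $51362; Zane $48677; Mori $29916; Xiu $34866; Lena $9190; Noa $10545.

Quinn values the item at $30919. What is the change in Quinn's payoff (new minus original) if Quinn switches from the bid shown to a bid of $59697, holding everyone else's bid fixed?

−$20443

The highest bid among the other bidders is $51362; Quinn's bid doesn't change that.
Original bid $42802: Quinn is not highest (top rival bid is $51362); payoff $0.
Alternative bid $59697: Quinn is highest, pays the top rival bid $51362; payoff $30919 − $51362 = −$20443.
Change in payoff = −$20443 − ($0) = −$20443.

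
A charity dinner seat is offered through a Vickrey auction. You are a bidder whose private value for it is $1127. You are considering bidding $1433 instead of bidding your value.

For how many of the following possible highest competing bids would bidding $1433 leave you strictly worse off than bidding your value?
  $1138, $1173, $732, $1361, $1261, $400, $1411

The deviation hurts exactly when the highest competing bid lies strictly between $1127 and $1433 — overbidding then wins at a price above your value.
$1138: inside the interval → strictly worse (loss $11).
$1173: inside the interval → strictly worse (loss $46).
$732: below both → same outcome either way.
$1361: inside the interval → strictly worse (loss $234).
$1261: inside the interval → strictly worse (loss $134).
$400: below both → same outcome either way.
$1411: inside the interval → strictly worse (loss $284).
Count: 5.

5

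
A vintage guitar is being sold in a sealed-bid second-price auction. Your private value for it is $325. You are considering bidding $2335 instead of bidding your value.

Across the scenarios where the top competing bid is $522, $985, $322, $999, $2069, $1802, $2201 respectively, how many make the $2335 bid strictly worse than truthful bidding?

6

The deviation hurts exactly when the highest competing bid lies strictly between $325 and $2335 — overbidding then wins at a price above your value.
$522: inside the interval → strictly worse (loss $197).
$985: inside the interval → strictly worse (loss $660).
$322: below both → same outcome either way.
$999: inside the interval → strictly worse (loss $674).
$2069: inside the interval → strictly worse (loss $1744).
$1802: inside the interval → strictly worse (loss $1477).
$2201: inside the interval → strictly worse (loss $1876).
Count: 6.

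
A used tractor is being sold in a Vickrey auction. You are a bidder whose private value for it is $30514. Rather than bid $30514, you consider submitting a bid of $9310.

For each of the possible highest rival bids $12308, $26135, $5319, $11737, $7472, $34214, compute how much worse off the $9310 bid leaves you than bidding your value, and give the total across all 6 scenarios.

The deviation costs you only when the competing bid falls strictly between $9310 and $30514; elsewhere both bids give the same outcome.
$12308: truthful payoff $18206, deviation payoff $0 → loss $18206.
$26135: truthful payoff $4379, deviation payoff $0 → loss $4379.
$5319: outcomes coincide → loss $0.
$11737: truthful payoff $18777, deviation payoff $0 → loss $18777.
$7472: outcomes coincide → loss $0.
$34214: outcomes coincide → loss $0.
Total loss = $18206 + $4379 + $18777 = $41362.

$41362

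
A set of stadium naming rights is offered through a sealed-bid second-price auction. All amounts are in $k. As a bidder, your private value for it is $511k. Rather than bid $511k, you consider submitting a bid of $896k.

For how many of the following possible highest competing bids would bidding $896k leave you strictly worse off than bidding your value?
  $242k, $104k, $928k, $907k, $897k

0

The deviation hurts exactly when the highest competing bid lies strictly between $511k and $896k — overbidding then wins at a price above your value.
$242k: below both → same outcome either way.
$104k: below both → same outcome either way.
$928k: above both → same outcome either way.
$907k: above both → same outcome either way.
$897k: above both → same outcome either way.
Count: 0.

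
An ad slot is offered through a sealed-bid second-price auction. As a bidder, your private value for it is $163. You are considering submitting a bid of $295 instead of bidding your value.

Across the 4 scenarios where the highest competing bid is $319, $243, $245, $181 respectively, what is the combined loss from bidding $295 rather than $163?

$180

The deviation costs you only when the competing bid falls strictly between $163 and $295; elsewhere both bids give the same outcome.
$319: outcomes coincide → loss $0.
$243: truthful payoff $0, deviation payoff −$80 → loss $80.
$245: truthful payoff $0, deviation payoff −$82 → loss $82.
$181: truthful payoff $0, deviation payoff −$18 → loss $18.
Total loss = $80 + $82 + $18 = $180.
Truthful bidding weakly dominates here: raising your bid can only win items priced above your value, and lowering it can only forfeit items priced below.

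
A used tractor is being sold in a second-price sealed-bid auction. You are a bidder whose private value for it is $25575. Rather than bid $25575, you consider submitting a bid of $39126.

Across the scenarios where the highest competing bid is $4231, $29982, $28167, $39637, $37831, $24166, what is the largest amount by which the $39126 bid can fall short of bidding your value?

$4231: same outcome either way → loss $0.
$29982: truthful gives $0, deviation gives −$4407 → loss $4407.
$28167: truthful gives $0, deviation gives −$2592 → loss $2592.
$39637: same outcome either way → loss $0.
$37831: truthful gives $0, deviation gives −$12256 → loss $12256.
$24166: same outcome either way → loss $0.
Maximum loss: $12256.

$12256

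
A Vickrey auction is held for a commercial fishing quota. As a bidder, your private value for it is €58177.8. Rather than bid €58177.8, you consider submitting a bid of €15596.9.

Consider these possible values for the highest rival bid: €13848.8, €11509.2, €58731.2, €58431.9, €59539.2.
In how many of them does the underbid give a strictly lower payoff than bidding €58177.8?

The deviation hurts exactly when the highest competing bid lies strictly between €15596.9 and €58177.8 — underbidding then forfeits a profitable win.
€13848.8: below both → same outcome either way.
€11509.2: below both → same outcome either way.
€58731.2: above both → same outcome either way.
€58431.9: above both → same outcome either way.
€59539.2: above both → same outcome either way.
Count: 0.

0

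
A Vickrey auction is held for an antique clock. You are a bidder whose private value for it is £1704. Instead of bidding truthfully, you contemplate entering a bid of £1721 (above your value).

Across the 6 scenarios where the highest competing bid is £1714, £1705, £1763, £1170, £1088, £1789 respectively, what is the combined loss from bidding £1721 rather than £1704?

£11

The deviation costs you only when the competing bid falls strictly between £1704 and £1721; elsewhere both bids give the same outcome.
£1714: truthful payoff £0, deviation payoff −£10 → loss £10.
£1705: truthful payoff £0, deviation payoff −£1 → loss £1.
£1763: outcomes coincide → loss £0.
£1170: outcomes coincide → loss £0.
£1088: outcomes coincide → loss £0.
£1789: outcomes coincide → loss £0.
Total loss = £10 + £1 = £11.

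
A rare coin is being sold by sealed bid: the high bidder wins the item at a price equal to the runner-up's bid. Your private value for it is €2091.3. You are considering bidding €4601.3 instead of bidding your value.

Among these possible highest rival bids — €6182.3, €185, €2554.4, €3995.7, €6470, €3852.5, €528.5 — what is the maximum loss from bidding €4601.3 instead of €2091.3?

€1904.4

€6182.3: same outcome either way → loss €0.
€185: same outcome either way → loss €0.
€2554.4: truthful gives €0, deviation gives −€463.1 → loss €463.1.
€3995.7: truthful gives €0, deviation gives −€1904.4 → loss €1904.4.
€6470: same outcome either way → loss €0.
€3852.5: truthful gives €0, deviation gives −€1761.2 → loss €1761.2.
€528.5: same outcome either way → loss €0.
Maximum loss: €1904.4.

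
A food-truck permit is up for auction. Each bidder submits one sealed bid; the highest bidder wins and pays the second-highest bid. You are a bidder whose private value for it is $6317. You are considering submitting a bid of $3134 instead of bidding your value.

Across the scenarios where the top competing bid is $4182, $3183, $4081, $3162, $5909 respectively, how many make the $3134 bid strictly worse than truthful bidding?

The deviation hurts exactly when the highest competing bid lies strictly between $3134 and $6317 — underbidding then forfeits a profitable win.
$4182: inside the interval → strictly worse (loss $2135).
$3183: inside the interval → strictly worse (loss $3134).
$4081: inside the interval → strictly worse (loss $2236).
$3162: inside the interval → strictly worse (loss $3155).
$5909: inside the interval → strictly worse (loss $408).
Count: 5.

5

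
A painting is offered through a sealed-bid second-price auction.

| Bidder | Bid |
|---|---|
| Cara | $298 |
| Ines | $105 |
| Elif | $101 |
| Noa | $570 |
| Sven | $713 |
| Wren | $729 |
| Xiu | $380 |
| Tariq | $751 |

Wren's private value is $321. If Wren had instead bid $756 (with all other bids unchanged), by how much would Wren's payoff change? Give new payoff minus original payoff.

The highest bid among the other bidders is $751; Wren's bid doesn't change that.
Original bid $729: Wren is not highest (top rival bid is $751); payoff $0.
Alternative bid $756: Wren is highest, pays the top rival bid $751; payoff $321 − $751 = −$430.
Change in payoff = −$430 − ($0) = −$430.

−$430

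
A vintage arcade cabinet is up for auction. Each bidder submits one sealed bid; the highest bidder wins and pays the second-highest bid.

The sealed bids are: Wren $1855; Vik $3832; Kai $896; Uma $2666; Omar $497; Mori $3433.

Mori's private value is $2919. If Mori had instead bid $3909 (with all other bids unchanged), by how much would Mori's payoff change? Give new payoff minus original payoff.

The highest bid among the other bidders is $3832; Mori's bid doesn't change that.
Original bid $3433: Mori is not highest (top rival bid is $3832); payoff $0.
Alternative bid $3909: Mori is highest, pays the top rival bid $3832; payoff $2919 − $3832 = −$913.
Change in payoff = −$913 − ($0) = −$913.

−$913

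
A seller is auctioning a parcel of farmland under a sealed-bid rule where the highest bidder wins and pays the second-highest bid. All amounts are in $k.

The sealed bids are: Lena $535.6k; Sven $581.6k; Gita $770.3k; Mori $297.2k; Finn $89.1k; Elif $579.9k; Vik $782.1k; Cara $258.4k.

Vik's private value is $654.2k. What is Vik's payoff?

−$116.1k

Highest bid: Vik at $782.1k, so Vik wins.
Second-highest bid: Gita at $770.3k — that is the price the winner pays.
Vik's payoff = value − price = $654.2k − $770.3k = −$116.1k.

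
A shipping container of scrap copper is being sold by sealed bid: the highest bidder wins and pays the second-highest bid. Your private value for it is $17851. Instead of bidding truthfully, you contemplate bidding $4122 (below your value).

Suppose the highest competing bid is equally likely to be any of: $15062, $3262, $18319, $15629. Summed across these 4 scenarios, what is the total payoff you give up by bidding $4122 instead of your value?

$5011

The deviation costs you only when the competing bid falls strictly between $4122 and $17851; elsewhere both bids give the same outcome.
$15062: truthful payoff $2789, deviation payoff $0 → loss $2789.
$3262: outcomes coincide → loss $0.
$18319: outcomes coincide → loss $0.
$15629: truthful payoff $2222, deviation payoff $0 → loss $2222.
Total loss = $2789 + $2222 = $5011.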